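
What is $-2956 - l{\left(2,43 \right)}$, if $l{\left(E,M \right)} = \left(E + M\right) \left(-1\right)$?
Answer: $-2911$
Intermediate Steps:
$l{\left(E,M \right)} = - E - M$
$-2956 - l{\left(2,43 \right)} = -2956 - \left(\left(-1\right) 2 - 43\right) = -2956 - \left(-2 - 43\right) = -2956 - -45 = -2956 + 45 = -2911$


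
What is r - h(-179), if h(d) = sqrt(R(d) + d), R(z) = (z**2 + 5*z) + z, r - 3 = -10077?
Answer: -10074 - 2*sqrt(7697) ≈ -10249.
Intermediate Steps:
r = -10074 (r = 3 - 10077 = -10074)
R(z) = z**2 + 6*z
h(d) = sqrt(d + d*(6 + d)) (h(d) = sqrt(d*(6 + d) + d) = sqrt(d + d*(6 + d)))
r - h(-179) = -10074 - sqrt(-179*(7 - 179)) = -10074 - sqrt(-179*(-172)) = -10074 - sqrt(30788) = -10074 - 2*sqrt(7697)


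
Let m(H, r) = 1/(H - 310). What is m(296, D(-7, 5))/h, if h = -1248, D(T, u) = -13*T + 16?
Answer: 1/17472 ≈ 5.7234e-5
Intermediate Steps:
D(T, u) = 16 - 13*T
m(H, r) = 1/(-310 + H)
m(296, D(-7, 5))/h = 1/((-310 + 296)*(-1248)) = -1/1248/(-14) = -1/14*(-1/1248) = 1/17472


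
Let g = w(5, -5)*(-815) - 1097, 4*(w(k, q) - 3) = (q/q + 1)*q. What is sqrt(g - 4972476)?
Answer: 3*I*sqrt(2210658)/2 ≈ 2230.2*I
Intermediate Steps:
w(k, q) = 3 + q/2 (w(k, q) = 3 + ((q/q + 1)*q)/4 = 3 + ((1 + 1)*q)/4 = 3 + (2*q)/4 = 3 + q/2)
g = -3009/2 (g = (3 + (1/2)*(-5))*(-815) - 1097 = (3 - 5/2)*(-815) - 1097 = (1/2)*(-815) - 1097 = -815/2 - 1097 = -3009/2 ≈ -1504.5)
sqrt(g - 4972476) = sqrt(-3009/2 - 4972476) = sqrt(-9947961/2) = 3*I*sqrt(2210658)/2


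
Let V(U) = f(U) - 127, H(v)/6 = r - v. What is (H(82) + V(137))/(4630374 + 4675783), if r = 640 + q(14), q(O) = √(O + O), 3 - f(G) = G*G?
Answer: -15545/9306157 + 12*√7/9306157 ≈ -0.0016670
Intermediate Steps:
f(G) = 3 - G² (f(G) = 3 - G*G = 3 - G²)
q(O) = √2*√O (q(O) = √(2*O) = √2*√O)
r = 640 + 2*√7 (r = 640 + √2*√14 = 640 + 2*√7 ≈ 645.29)
H(v) = 3840 - 6*v + 12*√7 (H(v) = 6*((640 + 2*√7) - v) = 6*(640 - v + 2*√7) = 3840 - 6*v + 12*√7)
V(U) = -124 - U² (V(U) = (3 - U²) - 127 = -124 - U²)
(H(82) + V(137))/(4630374 + 4675783) = ((3840 - 6*82 + 12*√7) + (-124 - 1*137²))/(4630374 + 4675783) = ((3840 - 492 + 12*√7) + (-124 - 1*18769))/9306157 = ((3348 + 12*√7) + (-124 - 18769))*(1/9306157) = ((3348 + 12*√7) - 18893)*(1/9306157) = (-15545 + 12*√7)*(1/9306157) = -15545/9306157 + 12*√7/9306157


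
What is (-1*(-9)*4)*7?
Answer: 252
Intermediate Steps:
(-1*(-9)*4)*7 = (9*4)*7 = 36*7 = 252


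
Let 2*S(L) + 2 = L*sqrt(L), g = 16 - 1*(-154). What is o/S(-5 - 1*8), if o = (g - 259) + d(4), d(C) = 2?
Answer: 348/2201 - 2262*I*sqrt(13)/2201 ≈ 0.15811 - 3.7055*I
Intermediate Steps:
g = 170 (g = 16 + 154 = 170)
S(L) = -1 + L**(3/2)/2 (S(L) = -1 + (L*sqrt(L))/2 = -1 + L**(3/2)/2)
o = -87 (o = (170 - 259) + 2 = -89 + 2 = -87)
o/S(-5 - 1*8) = -87/(-1 + (-5 - 1*8)**(3/2)/2) = -87/(-1 + (-5 - 8)**(3/2)/2) = -87/(-1 + (-13)**(3/2)/2) = -87/(-1 + (-13*I*sqrt(13))/2) = -87/(-1 - 13*I*sqrt(13)/2)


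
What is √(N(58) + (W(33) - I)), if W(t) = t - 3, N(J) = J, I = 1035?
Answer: I*√947 ≈ 30.773*I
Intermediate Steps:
W(t) = -3 + t
√(N(58) + (W(33) - I)) = √(58 + ((-3 + 33) - 1*1035)) = √(58 + (30 - 1035)) = √(58 - 1005) = √(-947) = I*√947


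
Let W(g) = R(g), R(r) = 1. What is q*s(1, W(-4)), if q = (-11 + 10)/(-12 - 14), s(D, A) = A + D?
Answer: 1/13 ≈ 0.076923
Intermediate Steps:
W(g) = 1
q = 1/26 (q = -1/(-26) = -1*(-1/26) = 1/26 ≈ 0.038462)
q*s(1, W(-4)) = (1 + 1)/26 = (1/26)*2 = 1/13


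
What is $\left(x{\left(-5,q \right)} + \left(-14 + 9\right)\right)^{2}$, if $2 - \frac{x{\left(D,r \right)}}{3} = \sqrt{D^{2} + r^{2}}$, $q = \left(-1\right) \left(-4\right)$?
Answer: $370 - 6 \sqrt{41} \approx 331.58$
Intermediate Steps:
$q = 4$
$x{\left(D,r \right)} = 6 - 3 \sqrt{D^{2} + r^{2}}$
$\left(x{\left(-5,q \right)} + \left(-14 + 9\right)\right)^{2} = \left(\left(6 - 3 \sqrt{\left(-5\right)^{2} + 4^{2}}\right) + \left(-14 + 9\right)\right)^{2} = \left(\left(6 - 3 \sqrt{25 + 16}\right) - 5\right)^{2} = \left(\left(6 - 3 \sqrt{41}\right) - 5\right)^{2} = \left(1 - 3 \sqrt{41}\right)^{2}$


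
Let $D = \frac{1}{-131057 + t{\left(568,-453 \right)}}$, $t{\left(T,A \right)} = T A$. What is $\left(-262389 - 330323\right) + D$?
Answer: $- \frac{230186225033}{388361} \approx -5.9271 \cdot 10^{5}$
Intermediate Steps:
$t{\left(T,A \right)} = A T$
$D = - \frac{1}{388361}$ ($D = \frac{1}{-131057 - 257304} = \frac{1}{-388361} = - \frac{1}{388361} \approx -2.5749 \cdot 10^{-6}$)
$\left(-262389 - 330323\right) + D = \left(-262389 - 330323\right) - \frac{1}{388361} = -592712 - \frac{1}{388361} = - \frac{230186225033}{388361}$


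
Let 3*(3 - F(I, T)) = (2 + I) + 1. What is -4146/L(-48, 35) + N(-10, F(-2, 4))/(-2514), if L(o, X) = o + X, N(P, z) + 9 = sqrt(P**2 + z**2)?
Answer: 3474387/10894 - sqrt(241)/3771 ≈ 318.92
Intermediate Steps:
F(I, T) = 2 - I/3 (F(I, T) = 3 - ((2 + I) + 1)/3 = 3 - (3 + I)/3 = 3 + (-1 - I/3) = 2 - I/3)
N(P, z) = -9 + sqrt(P**2 + z**2)
L(o, X) = X + o
-4146/L(-48, 35) + N(-10, F(-2, 4))/(-2514) = -4146/(35 - 48) + (-9 + sqrt((-10)**2 + (2 - 1/3*(-2))**2))/(-2514) = -4146/(-13) + (-9 + sqrt(100 + (2 + 2/3)**2))*(-1/2514) = -4146*(-1/13) + (-9 + sqrt(100 + (8/3)**2))*(-1/2514) = 4146/13 + (-9 + sqrt(100 + 64/9))*(-1/2514) = 4146/13 + (-9 + sqrt(964/9))*(-1/2514) = 4146/13 + (-9 + 2*sqrt(241)/3)*(-1/2514) = 4146/13 + (3/838 - sqrt(241)/3771) = 3474387/10894 - sqrt(241)/3771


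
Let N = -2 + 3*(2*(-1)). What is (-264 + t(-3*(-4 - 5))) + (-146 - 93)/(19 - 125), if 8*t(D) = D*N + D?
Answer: -120997/424 ≈ -285.37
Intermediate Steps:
N = -8 (N = -2 + 3*(-2) = -2 - 6 = -8)
t(D) = -7*D/8 (t(D) = (D*(-8) + D)/8 = (-8*D + D)/8 = (-7*D)/8 = -7*D/8)
(-264 + t(-3*(-4 - 5))) + (-146 - 93)/(19 - 125) = (-264 - (-21)*(-4 - 5)/8) + (-146 - 93)/(19 - 125) = (-264 - (-21)*(-9)/8) - 239/(-106) = (-264 - 7/8*27) - 239*(-1/106) = (-264 - 189/8) + 239/106 = -2301/8 + 239/106 = -120997/424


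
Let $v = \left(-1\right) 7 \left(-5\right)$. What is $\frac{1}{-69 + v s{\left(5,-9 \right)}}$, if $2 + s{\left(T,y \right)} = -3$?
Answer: $- \frac{1}{244} \approx -0.0040984$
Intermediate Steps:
$s{\left(T,y \right)} = -5$ ($s{\left(T,y \right)} = -2 - 3 = -5$)
$v = 35$ ($v = \left(-7\right) \left(-5\right) = 35$)
$\frac{1}{-69 + v s{\left(5,-9 \right)}} = \frac{1}{-69 + 35 \left(-5\right)} = \frac{1}{-69 - 175} = \frac{1}{-244} = - \frac{1}{244}$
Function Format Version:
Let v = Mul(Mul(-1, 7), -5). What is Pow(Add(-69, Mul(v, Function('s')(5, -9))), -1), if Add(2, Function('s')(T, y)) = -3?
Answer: Rational(-1, 244) ≈ -0.0040984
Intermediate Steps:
Function('s')(T, y) = -5 (Function('s')(T, y) = Add(-2, -3) = -5)
v = 35 (v = Mul(-7, -5) = 35)
Pow(Add(-69, Mul(v, Function('s')(5, -9))), -1) = Pow(Add(-69, Mul(35, -5)), -1) = Pow(Add(-69, -175), -1) = Pow(-244, -1) = Rational(-1, 244)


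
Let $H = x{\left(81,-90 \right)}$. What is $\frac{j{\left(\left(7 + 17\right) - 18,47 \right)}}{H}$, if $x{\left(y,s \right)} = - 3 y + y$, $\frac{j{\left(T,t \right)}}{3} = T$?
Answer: $- \frac{1}{9} \approx -0.11111$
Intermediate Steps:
$j{\left(T,t \right)} = 3 T$
$x{\left(y,s \right)} = - 2 y$
$H = -162$ ($H = \left(-2\right) 81 = -162$)
$\frac{j{\left(\left(7 + 17\right) - 18,47 \right)}}{H} = \frac{3 \left(\left(7 + 17\right) - 18\right)}{-162} = 3 \left(24 - 18\right) \left(- \frac{1}{162}\right) = 3 \cdot 6 \left(- \frac{1}{162}\right) = 18 \left(- \frac{1}{162}\right) = - \frac{1}{9}$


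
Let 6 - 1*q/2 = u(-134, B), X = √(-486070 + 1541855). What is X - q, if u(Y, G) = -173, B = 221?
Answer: -358 + √1055785 ≈ 669.51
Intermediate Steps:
X = √1055785 ≈ 1027.5
q = 358 (q = 12 - 2*(-173) = 12 + 346 = 358)
X - q = √1055785 - 1*358 = √1055785 - 358 = -358 + √1055785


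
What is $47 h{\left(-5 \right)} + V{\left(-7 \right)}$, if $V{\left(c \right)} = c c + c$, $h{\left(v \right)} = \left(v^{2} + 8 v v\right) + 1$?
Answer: $10664$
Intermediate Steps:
$h{\left(v \right)} = 1 + 9 v^{2}$ ($h{\left(v \right)} = \left(v^{2} + 8 v^{2}\right) + 1 = 9 v^{2} + 1 = 1 + 9 v^{2}$)
$V{\left(c \right)} = c + c^{2}$ ($V{\left(c \right)} = c^{2} + c = c + c^{2}$)
$47 h{\left(-5 \right)} + V{\left(-7 \right)} = 47 \left(1 + 9 \left(-5\right)^{2}\right) - 7 \left(1 - 7\right) = 47 \left(1 + 9 \cdot 25\right) - -42 = 47 \left(1 + 225\right) + 42 = 47 \cdot 226 + 42 = 10622 + 42 = 10664$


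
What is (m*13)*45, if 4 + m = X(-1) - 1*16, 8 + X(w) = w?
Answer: -16965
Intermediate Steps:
X(w) = -8 + w
m = -29 (m = -4 + ((-8 - 1) - 1*16) = -4 + (-9 - 16) = -4 - 25 = -29)
(m*13)*45 = -29*13*45 = -377*45 = -16965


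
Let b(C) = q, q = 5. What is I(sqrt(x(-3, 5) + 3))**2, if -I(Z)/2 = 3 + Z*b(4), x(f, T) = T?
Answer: 836 + 240*sqrt(2) ≈ 1175.4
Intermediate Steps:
b(C) = 5
I(Z) = -6 - 10*Z (I(Z) = -2*(3 + Z*5) = -2*(3 + 5*Z) = -6 - 10*Z)
I(sqrt(x(-3, 5) + 3))**2 = (-6 - 10*sqrt(5 + 3))**2 = (-6 - 20*sqrt(2))**2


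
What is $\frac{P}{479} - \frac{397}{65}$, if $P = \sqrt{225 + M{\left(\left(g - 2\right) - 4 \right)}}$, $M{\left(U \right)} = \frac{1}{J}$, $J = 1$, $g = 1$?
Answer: $- \frac{397}{65} + \frac{\sqrt{226}}{479} \approx -6.0763$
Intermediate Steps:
$M{\left(U \right)} = 1$ ($M{\left(U \right)} = 1^{-1} = 1$)
$P = \sqrt{226}$ ($P = \sqrt{225 + 1} = \sqrt{226} \approx 15.033$)
$\frac{P}{479} - \frac{397}{65} = \frac{\sqrt{226}}{479} - \frac{397}{65} = - \frac{397}{65} + \frac{\sqrt{226}}{479}$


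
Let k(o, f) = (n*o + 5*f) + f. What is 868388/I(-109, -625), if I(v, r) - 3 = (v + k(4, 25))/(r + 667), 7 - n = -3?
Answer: 528584/3 ≈ 1.7619e+5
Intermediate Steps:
n = 10 (n = 7 - 1*(-3) = 7 + 3 = 10)
k(o, f) = 6*f + 10*o (k(o, f) = (10*o + 5*f) + f = (5*f + 10*o) + f = 6*f + 10*o)
I(v, r) = 3 + (190 + v)/(667 + r) (I(v, r) = 3 + (v + (6*25 + 10*4))/(r + 667) = 3 + (v + (150 + 40))/(667 + r) = 3 + (v + 190)/(667 + r) = 3 + (190 + v)/(667 + r))
868388/I(-109, -625) = 868388/(((2191 - 109 + 3*(-625))/(667 - 625))) = 868388/(((2191 - 109 - 1875)/42)) = 868388/(((1/42)*207)) = 868388/(69/14) = 868388*(14/69) = 528584/3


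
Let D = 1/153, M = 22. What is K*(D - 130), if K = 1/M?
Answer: -19889/3366 ≈ -5.9088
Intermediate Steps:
D = 1/153 ≈ 0.0065359
K = 1/22 ≈ 0.045455
K*(D - 130) = (1/153 - 130)/22 = (1/22)*(-19889/153) = -19889/3366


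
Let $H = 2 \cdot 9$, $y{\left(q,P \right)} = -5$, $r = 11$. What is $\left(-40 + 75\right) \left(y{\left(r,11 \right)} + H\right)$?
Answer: $455$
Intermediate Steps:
$H = 18$
$\left(-40 + 75\right) \left(y{\left(r,11 \right)} + H\right) = \left(-40 + 75\right) \left(-5 + 18\right) = 35 \cdot 13 = 455$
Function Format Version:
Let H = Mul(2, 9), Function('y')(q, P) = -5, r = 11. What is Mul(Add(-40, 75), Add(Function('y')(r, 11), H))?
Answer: 455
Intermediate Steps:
H = 18
Mul(Add(-40, 75), Add(Function('y')(r, 11), H)) = Mul(Add(-40, 75), Add(-5, 18)) = Mul(35, 13) = 455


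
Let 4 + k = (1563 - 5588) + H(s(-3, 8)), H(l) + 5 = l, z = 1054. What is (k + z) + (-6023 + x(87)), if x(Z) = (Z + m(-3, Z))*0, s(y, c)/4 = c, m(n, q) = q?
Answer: -8971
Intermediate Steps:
s(y, c) = 4*c
x(Z) = 0 (x(Z) = (Z + Z)*0 = (2*Z)*0 = 0)
H(l) = -5 + l
k = -4002 (k = -4 + ((1563 - 5588) + (-5 + 4*8)) = -4 + (-4025 + (-5 + 32)) = -4 + (-4025 + 27) = -4 - 3998 = -4002)
(k + z) + (-6023 + x(87)) = (-4002 + 1054) + (-6023 + 0) = -2948 - 6023 = -8971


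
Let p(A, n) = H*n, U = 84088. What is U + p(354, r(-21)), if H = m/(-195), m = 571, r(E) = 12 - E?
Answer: 5459439/65 ≈ 83991.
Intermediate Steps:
H = -571/195 (H = 571/(-195) = 571*(-1/195) = -571/195 ≈ -2.9282)
p(A, n) = -571*n/195
U + p(354, r(-21)) = 84088 - 571*(12 - 1*(-21))/195 = 84088 - 571*(12 + 21)/195 = 84088 - 571/195*33 = 84088 - 6281/65 = 5459439/65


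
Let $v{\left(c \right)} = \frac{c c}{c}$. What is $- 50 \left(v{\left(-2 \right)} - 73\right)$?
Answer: $3750$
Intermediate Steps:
$v{\left(c \right)} = c$ ($v{\left(c \right)} = \frac{c^{2}}{c} = c$)
$- 50 \left(v{\left(-2 \right)} - 73\right) = - 50 \left(-2 - 73\right) = \left(-50\right) \left(-75\right) = 3750$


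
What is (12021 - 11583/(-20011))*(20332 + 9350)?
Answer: 7140415127148/20011 ≈ 3.5682e+8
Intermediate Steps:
(12021 - 11583/(-20011))*(20332 + 9350) = (12021 - 11583*(-1/20011))*29682 = (12021 + 11583/20011)*29682 = (240563814/20011)*29682 = 7140415127148/20011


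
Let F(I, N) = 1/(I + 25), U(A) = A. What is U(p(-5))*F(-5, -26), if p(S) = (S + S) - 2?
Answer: -⅗ ≈ -0.60000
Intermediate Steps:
p(S) = -2 + 2*S (p(S) = 2*S - 2 = -2 + 2*S)
F(I, N) = 1/(25 + I)
U(p(-5))*F(-5, -26) = (-2 + 2*(-5))/(25 - 5) = (-2 - 10)/20 = -12*1/20 = -⅗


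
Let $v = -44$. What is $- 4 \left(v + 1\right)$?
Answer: $172$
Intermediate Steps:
$- 4 \left(v + 1\right) = - 4 \left(-44 + 1\right) = \left(-4\right) \left(-43\right) = 172$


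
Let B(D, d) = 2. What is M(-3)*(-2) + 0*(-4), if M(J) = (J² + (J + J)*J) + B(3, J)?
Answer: -58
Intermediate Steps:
M(J) = 2 + 3*J² (M(J) = (J² + (J + J)*J) + 2 = (J² + (2*J)*J) + 2 = (J² + 2*J²) + 2 = 3*J² + 2 = 2 + 3*J²)
M(-3)*(-2) + 0*(-4) = (2 + 3*(-3)²)*(-2) + 0*(-4) = (2 + 3*9)*(-2) + 0 = (2 + 27)*(-2) + 0 = 29*(-2) + 0 = -58 + 0 = -58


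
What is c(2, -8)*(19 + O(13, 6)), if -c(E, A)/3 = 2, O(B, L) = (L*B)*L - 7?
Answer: -2880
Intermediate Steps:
O(B, L) = -7 + B*L² (O(B, L) = (B*L)*L - 7 = B*L² - 7 = -7 + B*L²)
c(E, A) = -6 (c(E, A) = -3*2 = -6)
c(2, -8)*(19 + O(13, 6)) = -6*(19 + (-7 + 13*6²)) = -6*(19 + (-7 + 13*36)) = -6*(19 + (-7 + 468)) = -6*(19 + 461) = -6*480 = -2880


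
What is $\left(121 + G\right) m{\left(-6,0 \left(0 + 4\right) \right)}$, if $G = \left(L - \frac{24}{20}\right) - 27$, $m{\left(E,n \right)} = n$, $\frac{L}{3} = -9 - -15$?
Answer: $0$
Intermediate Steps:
$L = 18$ ($L = 3 \left(-9 - -15\right) = 3 \left(-9 + 15\right) = 3 \cdot 6 = 18$)
$G = - \frac{51}{5}$ ($G = \left(18 - \frac{24}{20}\right) - 27 = \left(18 - \frac{6}{5}\right) - 27 = \frac{84}{5} - 27 = - \frac{51}{5} \approx -10.2$)
$\left(121 + G\right) m{\left(-6,0 \left(0 + 4\right) \right)} = \left(121 - \frac{51}{5}\right) 0 \left(0 + 4\right) = \frac{554 \cdot 0 \cdot 4}{5} = \frac{554}{5} \cdot 0 = 0$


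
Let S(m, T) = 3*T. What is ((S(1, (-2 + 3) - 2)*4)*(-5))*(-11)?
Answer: -660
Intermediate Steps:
((S(1, (-2 + 3) - 2)*4)*(-5))*(-11) = (((3*((-2 + 3) - 2))*4)*(-5))*(-11) = (((3*(1 - 2))*4)*(-5))*(-11) = (((3*(-1))*4)*(-5))*(-11) = (-3*4*(-5))*(-11) = -12*(-5)*(-11) = 60*(-11) = -660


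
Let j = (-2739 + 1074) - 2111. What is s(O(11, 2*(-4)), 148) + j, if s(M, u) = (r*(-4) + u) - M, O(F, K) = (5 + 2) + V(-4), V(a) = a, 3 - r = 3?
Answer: -3631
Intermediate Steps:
r = 0 (r = 3 - 1*3 = 3 - 3 = 0)
O(F, K) = 3 (O(F, K) = (5 + 2) - 4 = 7 - 4 = 3)
s(M, u) = u - M (s(M, u) = (0*(-4) + u) - M = (0 + u) - M = u - M)
j = -3776 (j = -1665 - 2111 = -3776)
s(O(11, 2*(-4)), 148) + j = (148 - 1*3) - 3776 = (148 - 3) - 3776 = 145 - 3776 = -3631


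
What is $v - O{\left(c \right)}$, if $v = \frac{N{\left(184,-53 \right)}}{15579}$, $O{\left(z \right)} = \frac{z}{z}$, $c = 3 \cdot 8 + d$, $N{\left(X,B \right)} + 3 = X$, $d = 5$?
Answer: $- \frac{15398}{15579} \approx -0.98838$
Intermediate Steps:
$N{\left(X,B \right)} = -3 + X$
$c = 29$ ($c = 3 \cdot 8 + 5 = 24 + 5 = 29$)
$O{\left(z \right)} = 1$
$v = \frac{181}{15579}$ ($v = \frac{-3 + 184}{15579} = 181 \cdot \frac{1}{15579} = \frac{181}{15579} \approx 0.011618$)
$v - O{\left(c \right)} = \frac{181}{15579} - 1 = - \frac{15398}{15579}$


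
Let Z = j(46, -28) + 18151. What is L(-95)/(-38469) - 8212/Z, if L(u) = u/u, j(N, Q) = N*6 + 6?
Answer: -315925861/709099077 ≈ -0.44553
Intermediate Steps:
j(N, Q) = 6 + 6*N (j(N, Q) = 6*N + 6 = 6 + 6*N)
L(u) = 1
Z = 18433 (Z = (6 + 6*46) + 18151 = (6 + 276) + 18151 = 282 + 18151 = 18433)
L(-95)/(-38469) - 8212/Z = 1/(-38469) - 8212/18433 = 1*(-1/38469) - 8212*1/18433 = -1/38469 - 8212/18433 = -315925861/709099077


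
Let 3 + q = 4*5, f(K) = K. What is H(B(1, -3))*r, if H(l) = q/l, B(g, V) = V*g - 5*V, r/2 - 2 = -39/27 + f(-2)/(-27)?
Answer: 289/162 ≈ 1.7840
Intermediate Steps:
q = 17 (q = -3 + 4*5 = -3 + 20 = 17)
r = 34/27 (r = 4 + 2*(-39/27 - 2/(-27)) = 4 + 2*(-39*1/27 - 2*(-1/27)) = 4 + 2*(-13/9 + 2/27) = 4 + 2*(-37/27) = 4 - 74/27 = 34/27 ≈ 1.2593)
B(g, V) = -5*V + V*g
H(l) = 17/l
H(B(1, -3))*r = (17/((-3*(-5 + 1))))*(34/27) = (17/((-3*(-4))))*(34/27) = (17/12)*(34/27) = 289/162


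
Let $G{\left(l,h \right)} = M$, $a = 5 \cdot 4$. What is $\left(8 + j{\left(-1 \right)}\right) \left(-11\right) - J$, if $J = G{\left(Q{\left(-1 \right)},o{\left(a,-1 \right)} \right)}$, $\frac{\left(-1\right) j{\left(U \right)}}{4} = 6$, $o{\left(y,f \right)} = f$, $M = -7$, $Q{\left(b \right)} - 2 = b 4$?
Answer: $183$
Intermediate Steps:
$Q{\left(b \right)} = 2 + 4 b$ ($Q{\left(b \right)} = 2 + b 4 = 2 + 4 b$)
$a = 20$
$G{\left(l,h \right)} = -7$
$j{\left(U \right)} = -24$ ($j{\left(U \right)} = \left(-4\right) 6 = -24$)
$J = -7$
$\left(8 + j{\left(-1 \right)}\right) \left(-11\right) - J = \left(8 - 24\right) \left(-11\right) - -7 = \left(-16\right) \left(-11\right) + 7 = 176 + 7 = 183$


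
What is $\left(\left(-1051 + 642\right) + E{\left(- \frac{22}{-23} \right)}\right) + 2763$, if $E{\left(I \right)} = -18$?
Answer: $2336$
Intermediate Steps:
$\left(\left(-1051 + 642\right) + E{\left(- \frac{22}{-23} \right)}\right) + 2763 = \left(\left(-1051 + 642\right) - 18\right) + 2763 = \left(-409 - 18\right) + 2763 = -427 + 2763 = 2336$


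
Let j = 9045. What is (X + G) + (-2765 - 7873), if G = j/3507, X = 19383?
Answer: 10225920/1169 ≈ 8747.6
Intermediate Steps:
G = 3015/1169 (G = 9045/3507 = 9045*(1/3507) = 3015/1169 ≈ 2.5791)
(X + G) + (-2765 - 7873) = (19383 + 3015/1169) + (-2765 - 7873) = 22661742/1169 - 10638 = 10225920/1169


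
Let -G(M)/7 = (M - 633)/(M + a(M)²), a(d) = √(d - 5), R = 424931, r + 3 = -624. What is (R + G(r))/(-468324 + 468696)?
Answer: 534979309/468348 ≈ 1142.3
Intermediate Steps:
r = -627 (r = -3 - 624 = -627)
a(d) = √(-5 + d)
G(M) = -7*(-633 + M)/(-5 + 2*M) (G(M) = -7*(M - 633)/(M + (√(-5 + M))²) = -7*(-633 + M)/(M + (-5 + M)) = -7*(-633 + M)/(-5 + 2*M))
(R + G(r))/(-468324 + 468696) = (424931 + 7*(633 - 1*(-627))/(-5 + 2*(-627)))/(-468324 + 468696) = (424931 + 7*(633 + 627)/(-5 - 1254))/372 = (424931 + 7*1260/(-1259))*(1/372) = (424931 + 7*(-1/1259)*1260)*(1/372) = (424931 - 8820/1259)*(1/372) = (534979309/1259)*(1/372) = 534979309/468348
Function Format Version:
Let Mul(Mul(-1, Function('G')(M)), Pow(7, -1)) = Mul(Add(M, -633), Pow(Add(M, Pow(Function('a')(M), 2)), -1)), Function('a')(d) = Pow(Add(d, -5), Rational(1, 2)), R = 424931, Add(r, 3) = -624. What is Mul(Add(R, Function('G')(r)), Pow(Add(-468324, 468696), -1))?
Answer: Rational(534979309, 468348) ≈ 1142.3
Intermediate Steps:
r = -627 (r = Add(-3, -624) = -627)
Function('a')(d) = Pow(Add(-5, d), Rational(1, 2))
Function('G')(M) = Mul(-7, Pow(Add(-5, Mul(2, M)), -1), Add(-633, M)) (Function('G')(M) = Mul(-7, Mul(Add(M, -633), Pow(Add(M, Pow(Pow(Add(-5, M), Rational(1, 2)), 2)), -1))) = Mul(-7, Mul(Add(-633, M), Pow(Add(M, Add(-5, M)), -1))) = Mul(-7, Mul(Add(-633, M), Pow(Add(-5, Mul(2, M)), -1))) = Mul(-7, Mul(Pow(Add(-5, Mul(2, M)), -1), Add(-633, M))) = Mul(-7, Pow(Add(-5, Mul(2, M)), -1), Add(-633, M)))
Mul(Add(R, Function('G')(r)), Pow(Add(-468324, 468696), -1)) = Mul(Add(424931, Mul(7, Pow(Add(-5, Mul(2, -627)), -1), Add(633, Mul(-1, -627)))), Pow(Add(-468324, 468696), -1)) = Mul(Add(424931, Mul(7, Pow(Add(-5, -1254), -1), Add(633, 627))), Pow(372, -1)) = Mul(Add(424931, Mul(7, Pow(-1259, -1), 1260)), Rational(1, 372)) = Mul(Add(424931, Mul(7, Rational(-1, 1259), 1260)), Rational(1, 372)) = Mul(Add(424931, Rational(-8820, 1259)), Rational(1, 372)) = Mul(Rational(534979309, 1259), Rational(1, 372)) = Rational(534979309, 468348)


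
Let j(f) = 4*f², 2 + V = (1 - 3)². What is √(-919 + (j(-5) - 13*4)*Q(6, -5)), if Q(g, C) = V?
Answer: I*√823 ≈ 28.688*I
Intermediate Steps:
V = 2 (V = -2 + (1 - 3)² = -2 + (-2)² = -2 + 4 = 2)
Q(g, C) = 2
√(-919 + (j(-5) - 13*4)*Q(6, -5)) = √(-919 + (4*(-5)² - 13*4)*2) = √(-919 + (4*25 - 52)*2) = √(-919 + (100 - 52)*2) = √(-919 + 48*2) = √(-919 + 96) = √(-823) = I*√823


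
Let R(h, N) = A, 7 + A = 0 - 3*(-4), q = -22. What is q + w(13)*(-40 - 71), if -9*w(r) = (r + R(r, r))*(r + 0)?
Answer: 2864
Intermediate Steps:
A = 5 (A = -7 + (0 - 3*(-4)) = -7 + (0 + 12) = -7 + 12 = 5)
R(h, N) = 5
w(r) = -r*(5 + r)/9 (w(r) = -(r + 5)*(r + 0)/9 = -(5 + r)*r/9 = -r*(5 + r)/9)
q + w(13)*(-40 - 71) = -22 + (-⅑*13*(5 + 13))*(-40 - 71) = -22 - ⅑*13*18*(-111) = -22 - 26*(-111) = -22 + 2886 = 2864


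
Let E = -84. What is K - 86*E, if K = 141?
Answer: 7365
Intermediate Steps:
K - 86*E = 141 - 86*(-84) = 141 + 7224 = 7365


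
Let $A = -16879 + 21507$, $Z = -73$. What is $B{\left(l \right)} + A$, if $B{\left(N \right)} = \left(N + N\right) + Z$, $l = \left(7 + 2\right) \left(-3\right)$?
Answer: $4501$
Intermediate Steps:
$l = -27$ ($l = 9 \left(-3\right) = -27$)
$B{\left(N \right)} = -73 + 2 N$ ($B{\left(N \right)} = \left(N + N\right) - 73 = 2 N - 73 = -73 + 2 N$)
$A = 4628$
$B{\left(l \right)} + A = \left(-73 + 2 \left(-27\right)\right) + 4628 = \left(-73 - 54\right) + 4628 = -127 + 4628 = 4501$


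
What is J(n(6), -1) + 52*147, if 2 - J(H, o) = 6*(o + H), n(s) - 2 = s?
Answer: 7604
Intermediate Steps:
n(s) = 2 + s
J(H, o) = 2 - 6*H - 6*o (J(H, o) = 2 - 6*(o + H) = 2 - 6*(H + o) = 2 - (6*H + 6*o) = 2 + (-6*H - 6*o) = 2 - 6*H - 6*o)
J(n(6), -1) + 52*147 = (2 - 6*(2 + 6) - 6*(-1)) + 52*147 = (2 - 6*8 + 6) + 7644 = (2 - 48 + 6) + 7644 = -40 + 7644 = 7604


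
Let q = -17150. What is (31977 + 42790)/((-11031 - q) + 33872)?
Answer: 10681/5713 ≈ 1.8696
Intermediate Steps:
(31977 + 42790)/((-11031 - q) + 33872) = (31977 + 42790)/((-11031 - 1*(-17150)) + 33872) = 74767/((-11031 + 17150) + 33872) = 74767/(6119 + 33872) = 74767/39991 = 74767*(1/39991) = 10681/5713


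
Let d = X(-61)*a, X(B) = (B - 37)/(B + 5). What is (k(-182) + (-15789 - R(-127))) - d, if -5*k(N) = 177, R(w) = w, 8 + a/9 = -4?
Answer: -77542/5 ≈ -15508.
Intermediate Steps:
a = -108 (a = -72 + 9*(-4) = -72 - 36 = -108)
X(B) = (-37 + B)/(5 + B)
d = -189 (d = ((-37 - 61)/(5 - 61))*(-108) = (-98/(-56))*(-108) = -1/56*(-98)*(-108) = (7/4)*(-108) = -189)
k(N) = -177/5 (k(N) = -1/5*177 = -177/5)
(k(-182) + (-15789 - R(-127))) - d = (-177/5 + (-15789 - 1*(-127))) - 1*(-189) = (-177/5 + (-15789 + 127)) + 189 = (-177/5 - 15662) + 189 = -78487/5 + 189 = -77542/5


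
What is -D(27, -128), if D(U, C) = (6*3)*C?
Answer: 2304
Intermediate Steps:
D(U, C) = 18*C
-D(27, -128) = -18*(-128) = -1*(-2304) = 2304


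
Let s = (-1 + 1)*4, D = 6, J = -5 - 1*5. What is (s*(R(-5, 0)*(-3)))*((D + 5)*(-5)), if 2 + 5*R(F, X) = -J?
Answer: 0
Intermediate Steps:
J = -10 (J = -5 - 5 = -10)
R(F, X) = 8/5 (R(F, X) = -⅖ + (-1*(-10))/5 = -⅖ + (⅕)*10 = -⅖ + 2 = 8/5)
s = 0 (s = 0*4 = 0)
(s*(R(-5, 0)*(-3)))*((D + 5)*(-5)) = (0*((8/5)*(-3)))*((6 + 5)*(-5)) = (0*(-24/5))*(11*(-5)) = 0*(-55) = 0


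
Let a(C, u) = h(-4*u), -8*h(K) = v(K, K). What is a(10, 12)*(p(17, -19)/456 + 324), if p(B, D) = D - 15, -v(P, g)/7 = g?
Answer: -516985/38 ≈ -13605.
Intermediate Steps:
v(P, g) = -7*g
h(K) = 7*K/8 (h(K) = -(-7)*K/8 = 7*K/8)
a(C, u) = -7*u/2 (a(C, u) = 7*(-4*u)/8 = -7*u/2)
p(B, D) = -15 + D
a(10, 12)*(p(17, -19)/456 + 324) = (-7/2*12)*((-15 - 19)/456 + 324) = -42*(-34*1/456 + 324) = -42*(-17/228 + 324) = -42*73855/228 = -516985/38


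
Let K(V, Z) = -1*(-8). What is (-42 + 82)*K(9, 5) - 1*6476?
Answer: -6156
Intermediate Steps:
K(V, Z) = 8
(-42 + 82)*K(9, 5) - 1*6476 = (-42 + 82)*8 - 1*6476 = 40*8 - 6476 = 320 - 6476 = -6156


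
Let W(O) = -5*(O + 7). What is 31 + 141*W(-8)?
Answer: 736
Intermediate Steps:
W(O) = -35 - 5*O (W(O) = -5*(7 + O) = -35 - 5*O)
31 + 141*W(-8) = 31 + 141*(-35 - 5*(-8)) = 31 + 141*(-35 + 40) = 31 + 141*5 = 31 + 705 = 736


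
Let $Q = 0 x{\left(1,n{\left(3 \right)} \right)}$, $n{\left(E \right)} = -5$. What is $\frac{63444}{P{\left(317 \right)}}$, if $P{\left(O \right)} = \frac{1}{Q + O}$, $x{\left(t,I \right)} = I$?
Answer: $20111748$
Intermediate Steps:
$Q = 0$ ($Q = 0 \left(-5\right) = 0$)
$P{\left(O \right)} = \frac{1}{O}$ ($P{\left(O \right)} = \frac{1}{0 + O} = \frac{1}{O}$)
$\frac{63444}{P{\left(317 \right)}} = \frac{63444}{\frac{1}{317}} = 63444 \frac{1}{\frac{1}{317}} = 63444 \cdot 317 = 20111748$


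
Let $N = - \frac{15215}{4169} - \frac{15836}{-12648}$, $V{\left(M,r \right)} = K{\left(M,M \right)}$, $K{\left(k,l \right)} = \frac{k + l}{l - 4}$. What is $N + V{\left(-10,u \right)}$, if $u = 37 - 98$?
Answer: $- \frac{89409533}{92276646} \approx -0.96893$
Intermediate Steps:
$K{\left(k,l \right)} = \frac{k + l}{-4 + l}$
$u = -61$
$V{\left(M,r \right)} = \frac{2 M}{-4 + M}$ ($V{\left(M,r \right)} = \frac{M + M}{-4 + M} = \frac{2 M}{-4 + M}$)
$N = - \frac{31604759}{13182378}$ ($N = \left(-15215\right) \frac{1}{4169} - - \frac{3959}{3162} = - \frac{15215}{4169} + \frac{3959}{3162} = - \frac{31604759}{13182378} \approx -2.3975$)
$N + V{\left(-10,u \right)} = - \frac{31604759}{13182378} + 2 \left(-10\right) \frac{1}{-4 - 10} = - \frac{31604759}{13182378} + 2 \left(-10\right) \frac{1}{-14} = - \frac{31604759}{13182378} + 2 \left(-10\right) \left(- \frac{1}{14}\right) = - \frac{31604759}{13182378} + \frac{10}{7} = - \frac{89409533}{92276646}$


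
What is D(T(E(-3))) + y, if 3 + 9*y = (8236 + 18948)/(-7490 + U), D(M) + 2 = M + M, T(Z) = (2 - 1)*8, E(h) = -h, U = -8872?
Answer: 992671/73629 ≈ 13.482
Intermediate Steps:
T(Z) = 8 (T(Z) = 1*8 = 8)
D(M) = -2 + 2*M (D(M) = -2 + (M + M) = -2 + 2*M)
y = -38135/73629 (y = -1/3 + ((8236 + 18948)/(-7490 - 8872))/9 = -1/3 + (27184/(-16362))/9 = -1/3 + (27184*(-1/16362))/9 = -1/3 + (1/9)*(-13592/8181) = -1/3 - 13592/73629 = -38135/73629 ≈ -0.51793)
D(T(E(-3))) + y = (-2 + 2*8) - 38135/73629 = (-2 + 16) - 38135/73629 = 14 - 38135/73629 = 992671/73629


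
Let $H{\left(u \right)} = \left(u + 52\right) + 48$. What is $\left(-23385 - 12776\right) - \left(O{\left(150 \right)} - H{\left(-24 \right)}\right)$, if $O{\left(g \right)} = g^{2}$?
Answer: $-58585$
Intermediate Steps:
$H{\left(u \right)} = 100 + u$ ($H{\left(u \right)} = \left(52 + u\right) + 48 = 100 + u$)
$\left(-23385 - 12776\right) - \left(O{\left(150 \right)} - H{\left(-24 \right)}\right) = \left(-23385 - 12776\right) - \left(150^{2} - \left(100 - 24\right)\right) = \left(-23385 - 12776\right) - \left(22500 - 76\right) = -36161 - \left(22500 - 76\right) = -36161 - 22424 = -58585$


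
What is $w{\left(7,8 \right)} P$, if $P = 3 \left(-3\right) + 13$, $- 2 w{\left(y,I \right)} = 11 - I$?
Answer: $-6$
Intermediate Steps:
$w{\left(y,I \right)} = - \frac{11}{2} + \frac{I}{2}$ ($w{\left(y,I \right)} = - \frac{11 - I}{2} = - \frac{11}{2} + \frac{I}{2}$)
$P = 4$ ($P = -9 + 13 = 4$)
$w{\left(7,8 \right)} P = \left(- \frac{11}{2} + \frac{1}{2} \cdot 8\right) 4 = \left(- \frac{11}{2} + 4\right) 4 = \left(- \frac{3}{2}\right) 4 = -6$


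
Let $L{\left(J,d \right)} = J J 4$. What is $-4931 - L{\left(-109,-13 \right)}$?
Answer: $-52455$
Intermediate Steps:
$L{\left(J,d \right)} = 4 J^{2}$ ($L{\left(J,d \right)} = J^{2} \cdot 4 = 4 J^{2}$)
$-4931 - L{\left(-109,-13 \right)} = -4931 - 4 \left(-109\right)^{2} = -4931 - 4 \cdot 11881 = -4931 - 47524 = -52455$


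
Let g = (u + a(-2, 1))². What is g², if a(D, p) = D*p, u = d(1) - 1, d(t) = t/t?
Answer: 16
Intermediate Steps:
d(t) = 1
u = 0 (u = 1 - 1 = 0)
g = 4 (g = (0 - 2*1)² = (0 - 2)² = (-2)² = 4)
g² = 4² = 16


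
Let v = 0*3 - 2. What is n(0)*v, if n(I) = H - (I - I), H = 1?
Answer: -2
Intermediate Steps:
v = -2 (v = 0 - 2 = -2)
n(I) = 1 (n(I) = 1 - (I - I) = 1 - 1*0 = 1 + 0 = 1)
n(0)*v = 1*(-2) = -2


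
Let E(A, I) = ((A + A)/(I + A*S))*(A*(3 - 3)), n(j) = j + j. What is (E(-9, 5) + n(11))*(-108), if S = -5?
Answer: -2376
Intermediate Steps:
n(j) = 2*j
E(A, I) = 0 (E(A, I) = ((A + A)/(I + A*(-5)))*(A*(3 - 3)) = ((2*A)/(I - 5*A))*(A*0) = (2*A/(I - 5*A))*0 = 0)
(E(-9, 5) + n(11))*(-108) = (0 + 2*11)*(-108) = (0 + 22)*(-108) = 22*(-108) = -2376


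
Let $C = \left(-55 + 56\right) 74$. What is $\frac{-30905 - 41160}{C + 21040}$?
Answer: $- \frac{72065}{21114} \approx -3.4131$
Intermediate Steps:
$C = 74$ ($C = 1 \cdot 74 = 74$)
$\frac{-30905 - 41160}{C + 21040} = \frac{-30905 - 41160}{74 + 21040} = - \frac{72065}{21114}$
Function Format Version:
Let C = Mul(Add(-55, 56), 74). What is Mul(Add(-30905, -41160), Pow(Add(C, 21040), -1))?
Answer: Rational(-72065, 21114) ≈ -3.4131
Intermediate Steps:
C = 74 (C = Mul(1, 74) = 74)
Mul(Add(-30905, -41160), Pow(Add(C, 21040), -1)) = Mul(Add(-30905, -41160), Pow(Add(74, 21040), -1)) = Mul(-72065, Pow(21114, -1)) = Mul(-72065, Rational(1, 21114)) = Rational(-72065, 21114)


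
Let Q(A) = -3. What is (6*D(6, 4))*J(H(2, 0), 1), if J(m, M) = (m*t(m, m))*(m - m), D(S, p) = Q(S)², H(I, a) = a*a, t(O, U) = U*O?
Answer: 0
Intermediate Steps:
t(O, U) = O*U
H(I, a) = a²
D(S, p) = 9 (D(S, p) = (-3)² = 9)
J(m, M) = 0 (J(m, M) = (m*(m*m))*(m - m) = (m*m²)*0 = m³*0 = 0)
(6*D(6, 4))*J(H(2, 0), 1) = (6*9)*0 = 54*0 = 0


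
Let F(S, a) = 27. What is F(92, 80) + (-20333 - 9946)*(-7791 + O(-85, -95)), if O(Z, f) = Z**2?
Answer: 17137941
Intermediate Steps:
F(92, 80) + (-20333 - 9946)*(-7791 + O(-85, -95)) = 27 + (-20333 - 9946)*(-7791 + (-85)**2) = 27 - 30279*(-7791 + 7225) = 27 - 30279*(-566) = 27 + 17137914 = 17137941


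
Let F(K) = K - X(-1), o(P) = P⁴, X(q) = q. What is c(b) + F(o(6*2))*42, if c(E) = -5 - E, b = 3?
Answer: 870946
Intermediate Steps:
F(K) = 1 + K (F(K) = K - 1*(-1) = K + 1 = 1 + K)
c(b) + F(o(6*2))*42 = (-5 - 1*3) + (1 + (6*2)⁴)*42 = (-5 - 3) + (1 + 12⁴)*42 = -8 + (1 + 20736)*42 = -8 + 20737*42 = -8 + 870954 = 870946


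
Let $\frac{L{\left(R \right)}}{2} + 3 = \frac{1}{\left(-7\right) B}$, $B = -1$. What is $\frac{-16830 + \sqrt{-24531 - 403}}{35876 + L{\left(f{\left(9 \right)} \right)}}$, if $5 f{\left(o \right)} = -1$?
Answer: $- \frac{58905}{125546} + \frac{7 i \sqrt{24934}}{251092} \approx -0.46919 + 0.0044021 i$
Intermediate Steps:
$f{\left(o \right)} = - \frac{1}{5}$ ($f{\left(o \right)} = \frac{1}{5} \left(-1\right) = - \frac{1}{5}$)
$L{\left(R \right)} = - \frac{40}{7}$ ($L{\left(R \right)} = -6 + \frac{2}{\left(-7\right) \left(-1\right)} = -6 + \frac{2}{7} = - \frac{40}{7}$)
$\frac{-16830 + \sqrt{-24531 - 403}}{35876 + L{\left(f{\left(9 \right)} \right)}} = \frac{-16830 + \sqrt{-24531 - 403}}{35876 - \frac{40}{7}} = \frac{-16830 + \sqrt{-24934}}{\frac{251092}{7}} = \left(-16830 + i \sqrt{24934}\right) \frac{7}{251092} = - \frac{58905}{125546} + \frac{7 i \sqrt{24934}}{251092}$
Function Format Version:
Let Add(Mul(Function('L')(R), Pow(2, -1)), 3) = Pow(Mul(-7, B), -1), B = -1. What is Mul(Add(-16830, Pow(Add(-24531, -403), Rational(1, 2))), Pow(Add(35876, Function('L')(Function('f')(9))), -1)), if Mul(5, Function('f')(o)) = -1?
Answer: Add(Rational(-58905, 125546), Mul(Rational(7, 251092), I, Pow(24934, Rational(1, 2)))) ≈ Add(-0.46919, Mul(0.0044021, I))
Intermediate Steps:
Function('f')(o) = Rational(-1, 5) (Function('f')(o) = Mul(Rational(1, 5), -1) = Rational(-1, 5))
Function('L')(R) = Rational(-40, 7) (Function('L')(R) = Add(-6, Mul(2, Pow(Mul(-7, -1), -1))) = Add(-6, Mul(2, Pow(7, -1))) = Add(-6, Mul(2, Rational(1, 7))) = Add(-6, Rational(2, 7)) = Rational(-40, 7))
Mul(Add(-16830, Pow(Add(-24531, -403), Rational(1, 2))), Pow(Add(35876, Function('L')(Function('f')(9))), -1)) = Mul(Add(-16830, Pow(Add(-24531, -403), Rational(1, 2))), Pow(Add(35876, Rational(-40, 7)), -1)) = Mul(Add(-16830, Pow(-24934, Rational(1, 2))), Pow(Rational(251092, 7), -1)) = Mul(Add(-16830, Mul(I, Pow(24934, Rational(1, 2)))), Rational(7, 251092)) = Add(Rational(-58905, 125546), Mul(Rational(7, 251092), I, Pow(24934, Rational(1, 2))))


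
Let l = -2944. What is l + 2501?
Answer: -443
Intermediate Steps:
l + 2501 = -2944 + 2501 = -443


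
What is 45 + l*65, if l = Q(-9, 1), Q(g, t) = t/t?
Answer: 110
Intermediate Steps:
Q(g, t) = 1
l = 1
45 + l*65 = 45 + 1*65 = 45 + 65 = 110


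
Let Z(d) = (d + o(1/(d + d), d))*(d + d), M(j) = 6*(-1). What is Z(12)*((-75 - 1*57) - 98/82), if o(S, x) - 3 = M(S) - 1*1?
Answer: -1048512/41 ≈ -25573.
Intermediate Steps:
M(j) = -6
o(S, x) = -4 (o(S, x) = 3 + (-6 - 1*1) = 3 + (-6 - 1) = 3 - 7 = -4)
Z(d) = 2*d*(-4 + d) (Z(d) = (d - 4)*(d + d) = (-4 + d)*(2*d) = 2*d*(-4 + d))
Z(12)*((-75 - 1*57) - 98/82) = (2*12*(-4 + 12))*((-75 - 1*57) - 98/82) = (2*12*8)*((-75 - 57) - 98*1/82) = 192*(-132 - 49/41) = 192*(-5461/41) = -1048512/41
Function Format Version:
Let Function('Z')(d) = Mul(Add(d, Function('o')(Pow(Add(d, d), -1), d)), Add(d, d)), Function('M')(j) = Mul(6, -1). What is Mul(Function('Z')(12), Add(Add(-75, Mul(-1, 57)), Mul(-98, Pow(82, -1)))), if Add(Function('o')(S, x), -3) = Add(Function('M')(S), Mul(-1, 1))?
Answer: Rational(-1048512, 41) ≈ -25573.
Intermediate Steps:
Function('M')(j) = -6
Function('o')(S, x) = -4 (Function('o')(S, x) = Add(3, Add(-6, Mul(-1, 1))) = Add(3, Add(-6, -1)) = Add(3, -7) = -4)
Function('Z')(d) = Mul(2, d, Add(-4, d)) (Function('Z')(d) = Mul(Add(d, -4), Add(d, d)) = Mul(Add(-4, d), Mul(2, d)) = Mul(2, d, Add(-4, d)))
Mul(Function('Z')(12), Add(Add(-75, Mul(-1, 57)), Mul(-98, Pow(82, -1)))) = Mul(Mul(2, 12, Add(-4, 12)), Add(Add(-75, Mul(-1, 57)), Mul(-98, Pow(82, -1)))) = Mul(Mul(2, 12, 8), Add(Add(-75, -57), Mul(-98, Rational(1, 82)))) = Mul(192, Add(-132, Rational(-49, 41))) = Mul(192, Rational(-5461, 41)) = Rational(-1048512, 41)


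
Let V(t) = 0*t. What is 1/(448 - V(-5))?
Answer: 1/448 ≈ 0.0022321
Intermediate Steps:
V(t) = 0
1/(448 - V(-5)) = 1/(448 - 1*0) = 1/(448 + 0) = 1/448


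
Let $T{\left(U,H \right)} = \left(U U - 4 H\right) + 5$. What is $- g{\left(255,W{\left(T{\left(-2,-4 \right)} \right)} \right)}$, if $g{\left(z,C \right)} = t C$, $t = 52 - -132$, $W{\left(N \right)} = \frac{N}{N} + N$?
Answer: $-4784$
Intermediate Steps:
$T{\left(U,H \right)} = 5 + U^{2} - 4 H$ ($T{\left(U,H \right)} = \left(U^{2} - 4 H\right) + 5 = 5 + U^{2} - 4 H$)
$W{\left(N \right)} = 1 + N$
$t = 184$ ($t = 52 + 132 = 184$)
$g{\left(z,C \right)} = 184 C$
$- g{\left(255,W{\left(T{\left(-2,-4 \right)} \right)} \right)} = - 184 \left(1 + \left(5 + \left(-2\right)^{2} - -16\right)\right) = - 184 \left(1 + \left(5 + 4 + 16\right)\right) = - 184 \left(1 + 25\right) = - 184 \cdot 26 = \left(-1\right) 4784 = -4784$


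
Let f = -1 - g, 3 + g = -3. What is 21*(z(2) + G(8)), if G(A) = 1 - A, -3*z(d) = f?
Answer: -182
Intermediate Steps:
g = -6 (g = -3 - 3 = -6)
f = 5 (f = -1 - 1*(-6) = -1 + 6 = 5)
z(d) = -5/3 (z(d) = -⅓*5 = -5/3)
21*(z(2) + G(8)) = 21*(-5/3 + (1 - 1*8)) = 21*(-5/3 + (1 - 8)) = 21*(-5/3 - 7) = 21*(-26/3) = -182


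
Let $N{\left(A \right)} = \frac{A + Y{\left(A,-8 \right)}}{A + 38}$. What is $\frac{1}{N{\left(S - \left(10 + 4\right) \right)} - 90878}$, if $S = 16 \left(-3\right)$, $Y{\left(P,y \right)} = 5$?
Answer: $- \frac{8}{727005} \approx -1.1004 \cdot 10^{-5}$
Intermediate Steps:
$S = -48$
$N{\left(A \right)} = \frac{5 + A}{38 + A}$ ($N{\left(A \right)} = \frac{A + 5}{A + 38} = \frac{5 + A}{38 + A}$)
$\frac{1}{N{\left(S - \left(10 + 4\right) \right)} - 90878} = \frac{1}{\frac{5 - 62}{38 - 62} - 90878} = \frac{1}{\frac{1}{-24} \left(-57\right) - 90878} = \frac{1}{\left(- \frac{1}{24}\right) \left(-57\right) - 90878} = \frac{1}{\frac{19}{8} - 90878} = \frac{1}{- \frac{727005}{8}} = - \frac{8}{727005}$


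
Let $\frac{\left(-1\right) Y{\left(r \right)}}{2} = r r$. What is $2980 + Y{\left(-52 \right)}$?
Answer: $-2428$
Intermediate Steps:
$Y{\left(r \right)} = - 2 r^{2}$ ($Y{\left(r \right)} = - 2 r r = - 2 r^{2}$)
$2980 + Y{\left(-52 \right)} = 2980 - 2 \left(-52\right)^{2} = 2980 - 5408 = -2428$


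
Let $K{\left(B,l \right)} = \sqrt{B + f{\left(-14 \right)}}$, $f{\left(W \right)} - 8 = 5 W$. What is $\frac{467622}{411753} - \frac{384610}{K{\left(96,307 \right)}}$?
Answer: $\frac{155874}{137251} - \frac{192305 \sqrt{34}}{17} \approx -65959.0$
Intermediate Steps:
$f{\left(W \right)} = 8 + 5 W$
$K{\left(B,l \right)} = \sqrt{-62 + B}$ ($K{\left(B,l \right)} = \sqrt{B + \left(8 + 5 \left(-14\right)\right)} = \sqrt{B + \left(8 - 70\right)} = \sqrt{B - 62} = \sqrt{-62 + B}$)
$\frac{467622}{411753} - \frac{384610}{K{\left(96,307 \right)}} = \frac{467622}{411753} - \frac{384610}{\sqrt{-62 + 96}} = 467622 \cdot \frac{1}{411753} - \frac{384610}{\sqrt{34}} = \frac{155874}{137251} - 384610 \frac{\sqrt{34}}{34} = \frac{155874}{137251} - \frac{192305 \sqrt{34}}{17}$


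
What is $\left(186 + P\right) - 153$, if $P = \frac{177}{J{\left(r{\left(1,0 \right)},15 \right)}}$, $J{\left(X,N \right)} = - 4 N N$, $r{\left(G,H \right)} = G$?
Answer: $\frac{9841}{300} \approx 32.803$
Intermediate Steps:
$J{\left(X,N \right)} = - 4 N^{2}$
$P = - \frac{59}{300}$ ($P = \frac{177}{\left(-4\right) 15^{2}} = \frac{177}{\left(-4\right) 225} = \frac{177}{-900} = 177 \left(- \frac{1}{900}\right) = - \frac{59}{300} \approx -0.19667$)
$\left(186 + P\right) - 153 = \left(186 - \frac{59}{300}\right) - 153 = \frac{55741}{300} - 153 = \frac{9841}{300}$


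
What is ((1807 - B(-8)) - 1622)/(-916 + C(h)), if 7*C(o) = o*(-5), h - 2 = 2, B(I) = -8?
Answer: -1351/6432 ≈ -0.21004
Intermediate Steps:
h = 4 (h = 2 + 2 = 4)
C(o) = -5*o/7 (C(o) = (o*(-5))/7 = (-5*o)/7 = -5*o/7)
((1807 - B(-8)) - 1622)/(-916 + C(h)) = ((1807 - 1*(-8)) - 1622)/(-916 - 5/7*4) = ((1807 + 8) - 1622)/(-916 - 20/7) = (1815 - 1622)/(-6432/7) = 193*(-7/6432) = -1351/6432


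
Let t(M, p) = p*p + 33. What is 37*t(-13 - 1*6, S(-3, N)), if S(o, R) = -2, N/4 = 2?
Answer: 1369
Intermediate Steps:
N = 8 (N = 4*2 = 8)
t(M, p) = 33 + p² (t(M, p) = p² + 33 = 33 + p²)
37*t(-13 - 1*6, S(-3, N)) = 37*(33 + (-2)²) = 37*(33 + 4) = 37*37 = 1369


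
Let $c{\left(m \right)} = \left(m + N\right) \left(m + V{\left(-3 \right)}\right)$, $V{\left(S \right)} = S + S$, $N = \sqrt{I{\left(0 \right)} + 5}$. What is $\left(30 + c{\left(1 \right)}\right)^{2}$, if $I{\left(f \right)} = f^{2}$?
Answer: $750 - 250 \sqrt{5} \approx 190.98$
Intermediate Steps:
$N = \sqrt{5}$ ($N = \sqrt{0^{2} + 5} = \sqrt{0 + 5} = \sqrt{5} \approx 2.2361$)
$V{\left(S \right)} = 2 S$
$c{\left(m \right)} = \left(-6 + m\right) \left(m + \sqrt{5}\right)$ ($c{\left(m \right)} = \left(m + \sqrt{5}\right) \left(m + 2 \left(-3\right)\right) = \left(m + \sqrt{5}\right) \left(m - 6\right) = \left(m + \sqrt{5}\right) \left(-6 + m\right) = \left(-6 + m\right) \left(m + \sqrt{5}\right)$)
$\left(30 + c{\left(1 \right)}\right)^{2} = \left(30 + \left(1^{2} - 6 - 6 \sqrt{5} + 1 \sqrt{5}\right)\right)^{2} = \left(30 + \left(1 - 6 - 6 \sqrt{5} + \sqrt{5}\right)\right)^{2} = \left(30 - \left(5 + 5 \sqrt{5}\right)\right)^{2} = \left(25 - 5 \sqrt{5}\right)^{2}$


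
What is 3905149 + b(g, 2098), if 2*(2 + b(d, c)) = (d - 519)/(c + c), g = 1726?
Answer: 32771994831/8392 ≈ 3.9051e+6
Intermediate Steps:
b(d, c) = -2 + (-519 + d)/(4*c) (b(d, c) = -2 + ((d - 519)/(c + c))/2 = -2 + ((-519 + d)/((2*c)))/2 = -2 + ((-519 + d)*(1/(2*c)))/2 = -2 + ((-519 + d)/(2*c))/2 = -2 + (-519 + d)/(4*c))
3905149 + b(g, 2098) = 3905149 + (¼)*(-519 + 1726 - 8*2098)/2098 = 3905149 + (¼)*(1/2098)*(-519 + 1726 - 16784) = 3905149 + (¼)*(1/2098)*(-15577) = 3905149 - 15577/8392 = 32771994831/8392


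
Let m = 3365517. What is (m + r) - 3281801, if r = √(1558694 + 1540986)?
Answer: 83716 + 4*√193730 ≈ 85477.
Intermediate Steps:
r = 4*√193730 (r = √3099680 = 4*√193730 ≈ 1760.6)
(m + r) - 3281801 = (3365517 + 4*√193730) - 3281801 = 83716 + 4*√193730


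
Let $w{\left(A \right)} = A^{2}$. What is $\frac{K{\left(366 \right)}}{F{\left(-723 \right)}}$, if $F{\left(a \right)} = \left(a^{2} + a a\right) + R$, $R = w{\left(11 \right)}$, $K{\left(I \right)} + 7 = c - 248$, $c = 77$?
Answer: $- \frac{178}{1045579} \approx -0.00017024$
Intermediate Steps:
$K{\left(I \right)} = -178$ ($K{\left(I \right)} = -7 + \left(77 - 248\right) = -7 - 171 = -178$)
$R = 121$ ($R = 11^{2} = 121$)
$F{\left(a \right)} = 121 + 2 a^{2}$ ($F{\left(a \right)} = \left(a^{2} + a a\right) + 121 = \left(a^{2} + a^{2}\right) + 121 = 2 a^{2} + 121 = 121 + 2 a^{2}$)
$\frac{K{\left(366 \right)}}{F{\left(-723 \right)}} = - \frac{178}{121 + 2 \left(-723\right)^{2}} = - \frac{178}{121 + 2 \cdot 522729} = - \frac{178}{121 + 1045458} = - \frac{178}{1045579}$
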